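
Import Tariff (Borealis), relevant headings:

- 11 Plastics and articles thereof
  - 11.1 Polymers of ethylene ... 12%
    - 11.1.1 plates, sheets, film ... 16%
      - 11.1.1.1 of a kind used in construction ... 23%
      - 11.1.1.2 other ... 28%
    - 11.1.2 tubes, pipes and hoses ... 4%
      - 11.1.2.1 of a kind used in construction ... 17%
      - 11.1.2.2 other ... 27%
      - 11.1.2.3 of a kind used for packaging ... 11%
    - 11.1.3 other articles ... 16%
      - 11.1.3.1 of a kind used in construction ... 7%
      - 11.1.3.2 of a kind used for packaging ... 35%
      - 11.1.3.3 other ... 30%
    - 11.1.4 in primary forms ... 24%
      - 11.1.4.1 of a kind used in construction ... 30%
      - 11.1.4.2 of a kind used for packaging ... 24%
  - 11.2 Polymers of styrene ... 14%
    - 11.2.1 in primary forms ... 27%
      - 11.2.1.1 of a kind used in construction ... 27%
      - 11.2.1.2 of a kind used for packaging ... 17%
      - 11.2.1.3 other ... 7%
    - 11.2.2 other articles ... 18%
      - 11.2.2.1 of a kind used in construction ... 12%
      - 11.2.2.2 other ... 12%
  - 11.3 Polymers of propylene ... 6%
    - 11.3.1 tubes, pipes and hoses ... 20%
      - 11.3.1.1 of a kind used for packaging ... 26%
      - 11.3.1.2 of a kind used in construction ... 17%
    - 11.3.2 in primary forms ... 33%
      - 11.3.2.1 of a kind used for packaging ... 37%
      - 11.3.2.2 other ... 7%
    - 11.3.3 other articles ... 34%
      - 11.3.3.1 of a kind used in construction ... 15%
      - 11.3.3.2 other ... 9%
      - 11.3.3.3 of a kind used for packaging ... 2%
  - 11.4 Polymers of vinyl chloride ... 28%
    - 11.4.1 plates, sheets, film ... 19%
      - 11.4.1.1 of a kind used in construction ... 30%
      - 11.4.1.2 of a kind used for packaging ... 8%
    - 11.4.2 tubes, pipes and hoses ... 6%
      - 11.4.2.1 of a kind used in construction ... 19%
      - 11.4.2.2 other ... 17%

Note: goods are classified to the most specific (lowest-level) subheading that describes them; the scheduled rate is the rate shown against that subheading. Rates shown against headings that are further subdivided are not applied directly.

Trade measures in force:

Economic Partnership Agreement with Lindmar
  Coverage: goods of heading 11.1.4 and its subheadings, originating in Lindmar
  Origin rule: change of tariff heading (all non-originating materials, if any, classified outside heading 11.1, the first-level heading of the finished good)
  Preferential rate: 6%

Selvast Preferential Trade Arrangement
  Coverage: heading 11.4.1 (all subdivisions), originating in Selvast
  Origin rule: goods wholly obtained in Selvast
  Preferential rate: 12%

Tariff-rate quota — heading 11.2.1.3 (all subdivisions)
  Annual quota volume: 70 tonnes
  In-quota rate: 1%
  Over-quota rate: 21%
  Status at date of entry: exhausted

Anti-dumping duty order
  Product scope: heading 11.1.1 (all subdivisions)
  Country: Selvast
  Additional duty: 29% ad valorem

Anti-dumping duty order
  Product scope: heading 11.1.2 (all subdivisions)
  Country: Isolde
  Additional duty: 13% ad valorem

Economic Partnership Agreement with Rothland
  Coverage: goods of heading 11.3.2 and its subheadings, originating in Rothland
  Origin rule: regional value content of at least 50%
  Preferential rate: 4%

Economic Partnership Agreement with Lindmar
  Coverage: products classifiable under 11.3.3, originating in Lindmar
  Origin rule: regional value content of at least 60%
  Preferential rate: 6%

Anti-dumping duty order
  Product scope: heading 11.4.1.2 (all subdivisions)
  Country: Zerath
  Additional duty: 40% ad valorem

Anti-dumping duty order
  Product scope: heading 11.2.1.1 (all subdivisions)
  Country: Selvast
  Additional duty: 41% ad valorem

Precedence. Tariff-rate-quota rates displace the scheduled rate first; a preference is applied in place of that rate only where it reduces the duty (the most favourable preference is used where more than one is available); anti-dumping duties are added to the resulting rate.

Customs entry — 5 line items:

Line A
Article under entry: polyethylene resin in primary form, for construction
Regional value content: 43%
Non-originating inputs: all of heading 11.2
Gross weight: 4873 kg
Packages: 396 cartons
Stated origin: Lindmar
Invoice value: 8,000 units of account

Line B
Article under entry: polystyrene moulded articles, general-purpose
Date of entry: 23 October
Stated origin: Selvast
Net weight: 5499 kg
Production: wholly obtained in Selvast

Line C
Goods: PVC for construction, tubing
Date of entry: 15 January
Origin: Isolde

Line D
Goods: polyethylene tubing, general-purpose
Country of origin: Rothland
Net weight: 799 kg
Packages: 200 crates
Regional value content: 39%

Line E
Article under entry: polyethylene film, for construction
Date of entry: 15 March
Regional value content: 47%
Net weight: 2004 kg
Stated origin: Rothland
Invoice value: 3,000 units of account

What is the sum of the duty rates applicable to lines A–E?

Line A: polyethylene → 11.1; resin in primary form → 11.1.4; for construction → 11.1.4.1. Scheduled 30%. Lindmar agreement on 11.1.4: CTH met → 6% available; Lindmar agreement on 11.3.3: 11.1.4.1 not covered; preferential 6%. → 6%.
Line B: polystyrene → 11.2; moulded articles → 11.2.2; general-purpose → 11.2.2.2. Scheduled 12%. Selvast agreement on 11.4.1: 11.2.2.2 not covered. → 12%.
Line C: PVC → 11.4; tubing → 11.4.2; for construction → 11.4.2.1. Scheduled 19%. No special measure applies. → 19%.
Line D: polyethylene → 11.1; tubing → 11.1.2; general-purpose → 11.1.2.2. Scheduled 27%. Rothland agreement on 11.3.2: 11.1.2.2 not covered. → 27%.
Line E: polyethylene → 11.1; film → 11.1.1; for construction → 11.1.1.1. Scheduled 23%. Rothland agreement on 11.3.2: 11.1.1.1 not covered. → 23%.
Sum: 6% + 12% + 19% + 27% + 23% = 87%.

87%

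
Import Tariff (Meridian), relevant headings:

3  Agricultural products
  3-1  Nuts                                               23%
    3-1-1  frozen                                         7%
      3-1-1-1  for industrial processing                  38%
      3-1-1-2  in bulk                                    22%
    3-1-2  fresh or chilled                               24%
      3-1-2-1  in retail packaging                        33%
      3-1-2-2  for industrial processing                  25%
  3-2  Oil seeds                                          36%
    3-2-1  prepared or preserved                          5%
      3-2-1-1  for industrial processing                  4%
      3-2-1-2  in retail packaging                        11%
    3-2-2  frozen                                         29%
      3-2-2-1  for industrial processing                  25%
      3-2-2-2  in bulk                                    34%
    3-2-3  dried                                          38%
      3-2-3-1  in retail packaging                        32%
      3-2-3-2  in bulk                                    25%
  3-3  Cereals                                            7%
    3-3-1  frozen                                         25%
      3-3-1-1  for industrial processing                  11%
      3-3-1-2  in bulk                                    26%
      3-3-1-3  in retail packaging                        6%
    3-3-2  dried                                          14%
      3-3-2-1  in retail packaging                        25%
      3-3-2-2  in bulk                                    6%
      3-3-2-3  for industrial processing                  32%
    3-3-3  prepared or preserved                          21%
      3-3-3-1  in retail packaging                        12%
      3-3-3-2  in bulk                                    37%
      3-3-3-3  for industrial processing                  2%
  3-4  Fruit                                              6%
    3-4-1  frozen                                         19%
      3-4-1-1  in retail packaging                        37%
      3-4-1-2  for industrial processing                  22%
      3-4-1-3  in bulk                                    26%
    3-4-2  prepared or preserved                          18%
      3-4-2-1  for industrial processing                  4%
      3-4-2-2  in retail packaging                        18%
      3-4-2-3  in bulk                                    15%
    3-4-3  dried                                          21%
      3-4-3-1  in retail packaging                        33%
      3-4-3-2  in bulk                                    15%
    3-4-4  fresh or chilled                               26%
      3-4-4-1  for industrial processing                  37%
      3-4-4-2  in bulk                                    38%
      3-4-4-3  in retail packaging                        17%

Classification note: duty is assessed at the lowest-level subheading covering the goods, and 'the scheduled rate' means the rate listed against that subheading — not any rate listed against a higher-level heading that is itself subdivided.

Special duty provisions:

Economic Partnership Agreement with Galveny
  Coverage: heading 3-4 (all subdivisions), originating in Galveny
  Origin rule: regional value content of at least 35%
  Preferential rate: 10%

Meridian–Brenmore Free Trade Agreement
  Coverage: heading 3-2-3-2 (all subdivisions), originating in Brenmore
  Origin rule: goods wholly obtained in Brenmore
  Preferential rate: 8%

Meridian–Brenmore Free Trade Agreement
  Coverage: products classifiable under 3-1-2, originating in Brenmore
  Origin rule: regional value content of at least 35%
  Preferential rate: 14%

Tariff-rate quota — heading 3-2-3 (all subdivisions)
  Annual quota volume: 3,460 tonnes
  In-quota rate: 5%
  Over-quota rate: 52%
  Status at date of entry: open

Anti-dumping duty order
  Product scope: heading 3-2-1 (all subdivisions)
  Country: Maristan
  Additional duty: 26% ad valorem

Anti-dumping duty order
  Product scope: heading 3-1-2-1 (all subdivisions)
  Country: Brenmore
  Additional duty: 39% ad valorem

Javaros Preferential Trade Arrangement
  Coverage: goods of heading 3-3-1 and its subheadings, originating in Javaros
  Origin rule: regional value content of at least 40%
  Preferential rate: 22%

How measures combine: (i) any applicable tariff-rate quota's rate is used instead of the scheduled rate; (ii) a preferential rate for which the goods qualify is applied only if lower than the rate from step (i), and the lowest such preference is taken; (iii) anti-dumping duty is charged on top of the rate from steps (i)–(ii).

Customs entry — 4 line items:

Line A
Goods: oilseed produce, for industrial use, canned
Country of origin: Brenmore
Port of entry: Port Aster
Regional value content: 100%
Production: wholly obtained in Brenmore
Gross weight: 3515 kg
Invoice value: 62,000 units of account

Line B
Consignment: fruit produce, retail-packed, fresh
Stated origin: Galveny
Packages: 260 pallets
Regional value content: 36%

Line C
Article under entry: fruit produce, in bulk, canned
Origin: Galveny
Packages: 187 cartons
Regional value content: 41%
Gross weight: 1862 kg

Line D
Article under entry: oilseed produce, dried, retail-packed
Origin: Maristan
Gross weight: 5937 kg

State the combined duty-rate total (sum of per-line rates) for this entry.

Line A: oilseed → 3-2; canned → 3-2-1; for industrial use → 3-2-1-1. Scheduled 4%. Brenmore agreement on 3-2-3-2: 3-2-1-1 not covered; Brenmore agreement on 3-1-2: 3-2-1-1 not covered. → 4%.
Line B: fruit → 3-4; fresh → 3-4-4; retail-packed → 3-4-4-3. Scheduled 17%. Galveny agreement on 3-4: RVC ≥ 35% → 10% available; preferential 10%. → 10%.
Line C: fruit → 3-4; canned → 3-4-2; in bulk → 3-4-2-3. Scheduled 15%. Galveny agreement on 3-4: RVC ≥ 35% → 10% available; preferential 10%. → 10%.
Line D: oilseed → 3-2; dried → 3-2-3; retail-packed → 3-2-3-1. Scheduled 32%. quota on 3-2-3 open → in-quota 5%. → 5%.
Sum: 4% + 10% + 10% + 5% = 29%.

29%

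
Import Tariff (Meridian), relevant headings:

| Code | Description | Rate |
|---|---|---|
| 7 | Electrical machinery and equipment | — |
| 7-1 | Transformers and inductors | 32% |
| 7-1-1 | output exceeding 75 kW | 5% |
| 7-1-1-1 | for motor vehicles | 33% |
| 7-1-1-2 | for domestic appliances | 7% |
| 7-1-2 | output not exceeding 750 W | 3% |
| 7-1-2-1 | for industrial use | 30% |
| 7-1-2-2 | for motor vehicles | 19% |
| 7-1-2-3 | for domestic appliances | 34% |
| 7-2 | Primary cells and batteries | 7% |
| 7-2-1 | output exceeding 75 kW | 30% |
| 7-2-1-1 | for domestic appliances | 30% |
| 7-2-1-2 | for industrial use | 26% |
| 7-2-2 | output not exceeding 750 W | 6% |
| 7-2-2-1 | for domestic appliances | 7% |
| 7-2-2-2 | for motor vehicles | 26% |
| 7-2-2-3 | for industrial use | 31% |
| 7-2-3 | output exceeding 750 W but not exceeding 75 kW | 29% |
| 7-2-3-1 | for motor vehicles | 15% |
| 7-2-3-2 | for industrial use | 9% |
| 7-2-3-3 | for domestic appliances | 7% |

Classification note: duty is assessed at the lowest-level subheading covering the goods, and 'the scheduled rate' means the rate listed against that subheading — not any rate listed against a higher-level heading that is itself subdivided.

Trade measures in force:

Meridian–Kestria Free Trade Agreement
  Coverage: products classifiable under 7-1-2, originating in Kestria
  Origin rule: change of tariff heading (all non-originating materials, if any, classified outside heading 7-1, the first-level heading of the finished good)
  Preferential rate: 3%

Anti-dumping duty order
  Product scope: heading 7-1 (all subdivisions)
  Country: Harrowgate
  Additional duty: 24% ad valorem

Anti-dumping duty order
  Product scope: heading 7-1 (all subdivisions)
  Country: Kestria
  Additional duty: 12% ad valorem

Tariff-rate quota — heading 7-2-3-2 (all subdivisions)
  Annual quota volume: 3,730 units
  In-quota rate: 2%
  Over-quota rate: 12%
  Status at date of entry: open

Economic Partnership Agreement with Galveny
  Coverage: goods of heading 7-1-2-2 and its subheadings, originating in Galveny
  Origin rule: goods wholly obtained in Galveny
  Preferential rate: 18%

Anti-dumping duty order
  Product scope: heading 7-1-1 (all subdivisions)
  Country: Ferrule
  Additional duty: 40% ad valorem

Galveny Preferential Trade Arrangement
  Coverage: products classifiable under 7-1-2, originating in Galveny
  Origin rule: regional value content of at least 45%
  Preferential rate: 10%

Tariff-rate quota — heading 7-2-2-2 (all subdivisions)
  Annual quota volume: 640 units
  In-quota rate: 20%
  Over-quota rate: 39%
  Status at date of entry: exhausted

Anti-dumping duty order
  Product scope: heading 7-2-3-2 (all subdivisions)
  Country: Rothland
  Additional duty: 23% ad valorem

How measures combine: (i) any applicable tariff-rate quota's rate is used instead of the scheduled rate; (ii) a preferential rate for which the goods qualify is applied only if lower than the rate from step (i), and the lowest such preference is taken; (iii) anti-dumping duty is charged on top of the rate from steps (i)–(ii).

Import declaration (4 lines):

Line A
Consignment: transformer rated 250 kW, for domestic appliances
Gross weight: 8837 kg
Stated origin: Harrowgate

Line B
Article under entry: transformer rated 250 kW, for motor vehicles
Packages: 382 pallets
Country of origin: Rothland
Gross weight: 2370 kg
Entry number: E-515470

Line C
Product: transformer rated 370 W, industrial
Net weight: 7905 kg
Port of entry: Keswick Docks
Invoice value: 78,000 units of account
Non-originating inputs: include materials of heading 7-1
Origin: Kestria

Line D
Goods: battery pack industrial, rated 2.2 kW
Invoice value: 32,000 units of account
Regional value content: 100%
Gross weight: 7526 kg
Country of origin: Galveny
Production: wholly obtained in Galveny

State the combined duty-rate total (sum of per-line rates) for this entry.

108%

Line A: transformer → 7-1; rated 250 kW → 7-1-1; for domestic appliances → 7-1-1-2. Scheduled 7%. anti-dumping (Harrowgate, 7-1): +24%; total 7% + 24% = 31%. → 31%.
Line B: transformer → 7-1; rated 250 kW → 7-1-1; for motor vehicles → 7-1-1-1. Scheduled 33%. No special measure applies. → 33%.
Line C: transformer → 7-1; rated 370 W → 7-1-2; industrial → 7-1-2-1. Scheduled 30%. Kestria agreement on 7-1-2: CTH not met; anti-dumping (Kestria, 7-1): +12%; total 30% + 12% = 42%. → 42%.
Line D: battery pack → 7-2; rated 2.2 kW → 7-2-3; industrial → 7-2-3-2. Scheduled 9%. quota on 7-2-3-2 open → in-quota 2%; Galveny agreement on 7-1-2-2: 7-2-3-2 not covered; Galveny agreement on 7-1-2: 7-2-3-2 not covered. → 2%.
Sum: 31% + 33% + 42% + 2% = 108%.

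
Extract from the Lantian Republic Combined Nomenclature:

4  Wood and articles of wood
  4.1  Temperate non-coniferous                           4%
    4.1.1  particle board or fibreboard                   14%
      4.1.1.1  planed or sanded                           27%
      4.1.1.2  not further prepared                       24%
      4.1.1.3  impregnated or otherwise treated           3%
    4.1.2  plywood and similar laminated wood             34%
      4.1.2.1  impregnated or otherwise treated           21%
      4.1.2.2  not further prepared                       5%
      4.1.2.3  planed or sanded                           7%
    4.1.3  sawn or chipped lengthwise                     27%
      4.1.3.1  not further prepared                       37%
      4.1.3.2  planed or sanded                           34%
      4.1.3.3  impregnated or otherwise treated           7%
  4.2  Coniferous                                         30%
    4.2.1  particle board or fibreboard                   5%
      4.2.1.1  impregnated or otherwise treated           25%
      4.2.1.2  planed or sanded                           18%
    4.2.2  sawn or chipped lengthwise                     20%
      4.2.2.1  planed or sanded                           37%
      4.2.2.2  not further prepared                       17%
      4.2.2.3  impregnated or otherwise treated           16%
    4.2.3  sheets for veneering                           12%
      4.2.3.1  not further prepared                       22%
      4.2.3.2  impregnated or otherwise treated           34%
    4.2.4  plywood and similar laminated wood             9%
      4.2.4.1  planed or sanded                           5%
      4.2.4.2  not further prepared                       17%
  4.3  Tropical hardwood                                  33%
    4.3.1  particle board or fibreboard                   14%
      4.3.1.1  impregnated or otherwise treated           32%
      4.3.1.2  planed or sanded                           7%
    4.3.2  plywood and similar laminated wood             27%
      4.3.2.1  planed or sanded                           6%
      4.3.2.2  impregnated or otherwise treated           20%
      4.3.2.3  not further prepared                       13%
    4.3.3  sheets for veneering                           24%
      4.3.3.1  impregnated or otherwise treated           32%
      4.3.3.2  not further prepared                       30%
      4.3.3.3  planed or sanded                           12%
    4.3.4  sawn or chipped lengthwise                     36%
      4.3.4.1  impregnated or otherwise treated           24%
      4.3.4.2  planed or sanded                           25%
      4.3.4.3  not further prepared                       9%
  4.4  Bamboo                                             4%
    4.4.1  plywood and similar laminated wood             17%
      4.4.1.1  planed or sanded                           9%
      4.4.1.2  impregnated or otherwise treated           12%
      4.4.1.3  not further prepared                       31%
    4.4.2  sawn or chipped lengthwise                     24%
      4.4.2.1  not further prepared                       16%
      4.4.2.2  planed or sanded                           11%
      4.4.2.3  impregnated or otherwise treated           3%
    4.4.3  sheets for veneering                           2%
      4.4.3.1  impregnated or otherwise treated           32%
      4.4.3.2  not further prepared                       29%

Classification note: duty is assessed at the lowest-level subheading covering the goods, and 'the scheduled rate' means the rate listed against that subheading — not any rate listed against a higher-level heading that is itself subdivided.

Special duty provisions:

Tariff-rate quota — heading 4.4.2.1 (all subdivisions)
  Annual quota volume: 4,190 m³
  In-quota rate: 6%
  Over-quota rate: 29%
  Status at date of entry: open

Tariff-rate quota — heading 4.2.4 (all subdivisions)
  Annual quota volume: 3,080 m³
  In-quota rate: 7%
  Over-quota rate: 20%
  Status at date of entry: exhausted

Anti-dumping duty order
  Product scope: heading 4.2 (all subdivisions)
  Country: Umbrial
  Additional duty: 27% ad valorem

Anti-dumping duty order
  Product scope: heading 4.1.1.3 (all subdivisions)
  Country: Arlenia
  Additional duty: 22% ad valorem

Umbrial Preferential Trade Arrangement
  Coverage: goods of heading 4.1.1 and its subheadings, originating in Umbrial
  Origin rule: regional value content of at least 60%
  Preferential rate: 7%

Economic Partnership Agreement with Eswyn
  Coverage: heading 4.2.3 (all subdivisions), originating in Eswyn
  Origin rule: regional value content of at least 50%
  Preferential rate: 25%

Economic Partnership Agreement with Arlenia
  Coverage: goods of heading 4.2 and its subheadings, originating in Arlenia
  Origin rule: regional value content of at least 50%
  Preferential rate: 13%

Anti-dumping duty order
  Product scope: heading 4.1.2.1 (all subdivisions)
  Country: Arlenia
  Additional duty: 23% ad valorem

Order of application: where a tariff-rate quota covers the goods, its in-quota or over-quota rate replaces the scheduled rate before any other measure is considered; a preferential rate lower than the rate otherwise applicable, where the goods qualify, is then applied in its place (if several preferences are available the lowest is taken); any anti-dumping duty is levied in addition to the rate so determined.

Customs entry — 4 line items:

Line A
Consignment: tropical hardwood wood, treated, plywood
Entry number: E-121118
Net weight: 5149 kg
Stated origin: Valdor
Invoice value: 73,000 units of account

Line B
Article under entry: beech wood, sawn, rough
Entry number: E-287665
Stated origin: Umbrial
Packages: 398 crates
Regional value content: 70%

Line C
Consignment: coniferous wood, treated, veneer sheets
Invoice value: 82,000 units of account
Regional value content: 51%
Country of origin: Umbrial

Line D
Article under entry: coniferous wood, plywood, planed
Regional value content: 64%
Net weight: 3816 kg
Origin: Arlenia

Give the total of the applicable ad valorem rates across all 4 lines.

131%

Line A: tropical hardwood → 4.3; plywood → 4.3.2; treated → 4.3.2.2. Scheduled 20%. No special measure applies. → 20%.
Line B: beech → 4.1; sawn → 4.1.3; rough → 4.1.3.1. Scheduled 37%. Umbrial agreement on 4.1.1: 4.1.3.1 not covered. → 37%.
Line C: coniferous → 4.2; veneer sheets → 4.2.3; treated → 4.2.3.2. Scheduled 34%. Umbrial agreement on 4.1.1: 4.2.3.2 not covered; anti-dumping (Umbrial, 4.2): +27%; total 34% + 27% = 61%. → 61%.
Line D: coniferous → 4.2; plywood → 4.2.4; planed → 4.2.4.1. Scheduled 5%. quota on 4.2.4 exhausted → over-quota 20%; Arlenia agreement on 4.2: RVC ≥ 50% → 13% available; preferential 13%. → 13%.
Sum: 20% + 37% + 61% + 13% = 131%.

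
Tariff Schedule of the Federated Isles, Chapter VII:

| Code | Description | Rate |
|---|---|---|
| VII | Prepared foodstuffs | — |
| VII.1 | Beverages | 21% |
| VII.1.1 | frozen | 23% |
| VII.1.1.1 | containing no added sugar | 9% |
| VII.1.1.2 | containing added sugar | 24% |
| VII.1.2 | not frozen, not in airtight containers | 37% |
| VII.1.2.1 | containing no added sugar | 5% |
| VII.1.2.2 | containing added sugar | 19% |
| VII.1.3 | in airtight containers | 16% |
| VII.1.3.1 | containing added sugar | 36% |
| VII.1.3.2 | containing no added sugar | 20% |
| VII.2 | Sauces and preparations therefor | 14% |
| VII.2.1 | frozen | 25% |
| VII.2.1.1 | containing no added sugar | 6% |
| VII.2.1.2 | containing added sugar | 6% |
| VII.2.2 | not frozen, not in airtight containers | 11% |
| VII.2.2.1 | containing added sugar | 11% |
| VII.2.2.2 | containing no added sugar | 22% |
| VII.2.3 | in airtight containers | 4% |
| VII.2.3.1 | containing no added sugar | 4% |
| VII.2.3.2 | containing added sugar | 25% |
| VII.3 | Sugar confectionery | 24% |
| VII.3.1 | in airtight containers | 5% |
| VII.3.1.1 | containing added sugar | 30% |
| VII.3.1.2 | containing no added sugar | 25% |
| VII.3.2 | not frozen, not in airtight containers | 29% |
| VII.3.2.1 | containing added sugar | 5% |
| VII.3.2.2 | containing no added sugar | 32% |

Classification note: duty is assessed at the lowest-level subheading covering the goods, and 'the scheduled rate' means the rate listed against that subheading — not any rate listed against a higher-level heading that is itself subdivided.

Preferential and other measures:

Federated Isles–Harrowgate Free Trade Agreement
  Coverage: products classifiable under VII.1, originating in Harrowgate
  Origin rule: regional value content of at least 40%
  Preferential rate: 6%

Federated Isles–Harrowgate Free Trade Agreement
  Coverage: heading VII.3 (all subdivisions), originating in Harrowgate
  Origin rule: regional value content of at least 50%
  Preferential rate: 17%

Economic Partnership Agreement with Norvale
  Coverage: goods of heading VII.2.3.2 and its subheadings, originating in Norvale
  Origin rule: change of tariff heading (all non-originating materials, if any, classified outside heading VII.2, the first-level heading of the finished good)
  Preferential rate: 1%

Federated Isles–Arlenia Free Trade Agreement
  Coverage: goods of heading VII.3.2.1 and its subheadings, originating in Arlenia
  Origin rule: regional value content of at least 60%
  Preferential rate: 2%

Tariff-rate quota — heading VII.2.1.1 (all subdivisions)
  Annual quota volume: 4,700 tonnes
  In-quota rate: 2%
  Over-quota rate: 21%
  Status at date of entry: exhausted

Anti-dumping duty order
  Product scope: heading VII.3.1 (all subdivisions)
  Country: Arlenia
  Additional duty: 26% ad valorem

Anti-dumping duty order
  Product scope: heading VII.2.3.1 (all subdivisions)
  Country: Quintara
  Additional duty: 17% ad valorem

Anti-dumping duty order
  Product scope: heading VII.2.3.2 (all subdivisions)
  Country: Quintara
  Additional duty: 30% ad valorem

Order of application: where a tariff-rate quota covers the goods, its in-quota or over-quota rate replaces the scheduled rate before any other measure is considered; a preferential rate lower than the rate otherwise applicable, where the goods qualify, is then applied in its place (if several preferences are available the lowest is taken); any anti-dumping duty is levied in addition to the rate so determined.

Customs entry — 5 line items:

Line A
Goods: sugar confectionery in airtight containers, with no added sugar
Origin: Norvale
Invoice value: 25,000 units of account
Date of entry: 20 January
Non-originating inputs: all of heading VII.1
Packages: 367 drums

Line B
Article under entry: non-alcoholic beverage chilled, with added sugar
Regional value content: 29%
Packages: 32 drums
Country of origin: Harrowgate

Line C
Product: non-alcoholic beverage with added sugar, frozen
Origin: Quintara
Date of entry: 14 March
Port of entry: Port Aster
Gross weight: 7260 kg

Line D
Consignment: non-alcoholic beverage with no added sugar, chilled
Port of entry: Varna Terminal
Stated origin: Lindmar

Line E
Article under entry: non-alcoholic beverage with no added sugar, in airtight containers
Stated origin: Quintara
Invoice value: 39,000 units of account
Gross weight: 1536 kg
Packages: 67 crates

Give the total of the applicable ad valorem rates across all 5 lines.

93%

Line A: sugar confectionery → VII.3; in airtight containers → VII.3.1; with no added sugar → VII.3.1.2. Scheduled 25%. Norvale agreement on VII.2.3.2: VII.3.1.2 not covered. → 25%.
Line B: non-alcoholic beverage → VII.1; chilled → VII.1.2; with added sugar → VII.1.2.2. Scheduled 19%. Harrowgate agreement on VII.1: RVC < 40%; Harrowgate agreement on VII.3: VII.1.2.2 not covered. → 19%.
Line C: non-alcoholic beverage → VII.1; frozen → VII.1.1; with added sugar → VII.1.1.2. Scheduled 24%. No special measure applies. → 24%.
Line D: non-alcoholic beverage → VII.1; chilled → VII.1.2; with no added sugar → VII.1.2.1. Scheduled 5%. No special measure applies. → 5%.
Line E: non-alcoholic beverage → VII.1; in airtight containers → VII.1.3; with no added sugar → VII.1.3.2. Scheduled 20%. No special measure applies. → 20%.
Sum: 25% + 19% + 24% + 5% + 20% = 93%.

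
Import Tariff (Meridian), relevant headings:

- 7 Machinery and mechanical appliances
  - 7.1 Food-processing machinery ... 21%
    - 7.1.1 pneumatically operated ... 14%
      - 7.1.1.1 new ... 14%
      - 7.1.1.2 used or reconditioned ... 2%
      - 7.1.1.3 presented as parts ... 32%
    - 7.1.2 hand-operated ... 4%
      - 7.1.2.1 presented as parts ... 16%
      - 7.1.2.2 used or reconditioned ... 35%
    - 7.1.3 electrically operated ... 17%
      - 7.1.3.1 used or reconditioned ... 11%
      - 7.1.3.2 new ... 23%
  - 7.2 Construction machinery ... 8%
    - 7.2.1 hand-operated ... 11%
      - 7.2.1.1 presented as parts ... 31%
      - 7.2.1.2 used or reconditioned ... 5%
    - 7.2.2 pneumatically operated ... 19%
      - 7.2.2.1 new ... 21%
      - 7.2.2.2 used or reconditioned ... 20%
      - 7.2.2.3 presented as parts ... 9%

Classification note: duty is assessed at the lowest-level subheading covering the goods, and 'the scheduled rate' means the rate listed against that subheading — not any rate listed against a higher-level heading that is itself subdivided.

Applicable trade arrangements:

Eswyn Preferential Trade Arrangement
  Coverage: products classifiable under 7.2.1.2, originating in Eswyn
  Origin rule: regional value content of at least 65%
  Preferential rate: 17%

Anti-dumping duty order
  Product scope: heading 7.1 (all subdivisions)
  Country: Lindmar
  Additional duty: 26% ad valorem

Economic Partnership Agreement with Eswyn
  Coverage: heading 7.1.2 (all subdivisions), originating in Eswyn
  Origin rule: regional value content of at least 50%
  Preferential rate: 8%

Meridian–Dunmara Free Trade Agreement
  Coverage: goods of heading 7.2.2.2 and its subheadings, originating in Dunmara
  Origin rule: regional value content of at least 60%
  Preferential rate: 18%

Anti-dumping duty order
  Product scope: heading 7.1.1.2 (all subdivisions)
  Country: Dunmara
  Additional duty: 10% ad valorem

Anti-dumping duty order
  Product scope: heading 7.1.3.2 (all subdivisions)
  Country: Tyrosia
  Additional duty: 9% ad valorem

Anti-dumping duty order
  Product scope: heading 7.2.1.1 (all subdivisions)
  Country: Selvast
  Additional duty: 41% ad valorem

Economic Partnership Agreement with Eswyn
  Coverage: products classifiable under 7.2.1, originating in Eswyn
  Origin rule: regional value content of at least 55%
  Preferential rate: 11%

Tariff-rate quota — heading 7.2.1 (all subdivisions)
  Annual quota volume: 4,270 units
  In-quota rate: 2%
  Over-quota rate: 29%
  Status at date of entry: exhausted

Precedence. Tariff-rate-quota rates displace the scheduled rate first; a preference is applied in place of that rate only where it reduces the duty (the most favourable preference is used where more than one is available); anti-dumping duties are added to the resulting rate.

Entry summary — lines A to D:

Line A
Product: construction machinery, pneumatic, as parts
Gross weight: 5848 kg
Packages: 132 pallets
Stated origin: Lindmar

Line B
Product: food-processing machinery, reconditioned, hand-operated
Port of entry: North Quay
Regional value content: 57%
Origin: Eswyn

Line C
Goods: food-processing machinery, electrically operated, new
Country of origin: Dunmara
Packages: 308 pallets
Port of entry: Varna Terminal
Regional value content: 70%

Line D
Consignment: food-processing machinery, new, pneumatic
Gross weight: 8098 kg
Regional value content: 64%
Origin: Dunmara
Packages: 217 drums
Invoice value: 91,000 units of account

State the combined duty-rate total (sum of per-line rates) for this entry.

Line A: construction → 7.2; pneumatic → 7.2.2; as parts → 7.2.2.3. Scheduled 9%. No special measure applies. → 9%.
Line B: food-processing → 7.1; hand-operated → 7.1.2; reconditioned → 7.1.2.2. Scheduled 35%. Eswyn agreement on 7.2.1.2: 7.1.2.2 not covered; Eswyn agreement on 7.1.2: RVC ≥ 50% → 8% available; Eswyn agreement on 7.2.1: 7.1.2.2 not covered; preferential 8%. → 8%.
Line C: food-processing → 7.1; electrically operated → 7.1.3; new → 7.1.3.2. Scheduled 23%. Dunmara agreement on 7.2.2.2: 7.1.3.2 not covered. → 23%.
Line D: food-processing → 7.1; pneumatic → 7.1.1; new → 7.1.1.1. Scheduled 14%. Dunmara agreement on 7.2.2.2: 7.1.1.1 not covered. → 14%.
Sum: 9% + 8% + 23% + 14% = 54%.

54%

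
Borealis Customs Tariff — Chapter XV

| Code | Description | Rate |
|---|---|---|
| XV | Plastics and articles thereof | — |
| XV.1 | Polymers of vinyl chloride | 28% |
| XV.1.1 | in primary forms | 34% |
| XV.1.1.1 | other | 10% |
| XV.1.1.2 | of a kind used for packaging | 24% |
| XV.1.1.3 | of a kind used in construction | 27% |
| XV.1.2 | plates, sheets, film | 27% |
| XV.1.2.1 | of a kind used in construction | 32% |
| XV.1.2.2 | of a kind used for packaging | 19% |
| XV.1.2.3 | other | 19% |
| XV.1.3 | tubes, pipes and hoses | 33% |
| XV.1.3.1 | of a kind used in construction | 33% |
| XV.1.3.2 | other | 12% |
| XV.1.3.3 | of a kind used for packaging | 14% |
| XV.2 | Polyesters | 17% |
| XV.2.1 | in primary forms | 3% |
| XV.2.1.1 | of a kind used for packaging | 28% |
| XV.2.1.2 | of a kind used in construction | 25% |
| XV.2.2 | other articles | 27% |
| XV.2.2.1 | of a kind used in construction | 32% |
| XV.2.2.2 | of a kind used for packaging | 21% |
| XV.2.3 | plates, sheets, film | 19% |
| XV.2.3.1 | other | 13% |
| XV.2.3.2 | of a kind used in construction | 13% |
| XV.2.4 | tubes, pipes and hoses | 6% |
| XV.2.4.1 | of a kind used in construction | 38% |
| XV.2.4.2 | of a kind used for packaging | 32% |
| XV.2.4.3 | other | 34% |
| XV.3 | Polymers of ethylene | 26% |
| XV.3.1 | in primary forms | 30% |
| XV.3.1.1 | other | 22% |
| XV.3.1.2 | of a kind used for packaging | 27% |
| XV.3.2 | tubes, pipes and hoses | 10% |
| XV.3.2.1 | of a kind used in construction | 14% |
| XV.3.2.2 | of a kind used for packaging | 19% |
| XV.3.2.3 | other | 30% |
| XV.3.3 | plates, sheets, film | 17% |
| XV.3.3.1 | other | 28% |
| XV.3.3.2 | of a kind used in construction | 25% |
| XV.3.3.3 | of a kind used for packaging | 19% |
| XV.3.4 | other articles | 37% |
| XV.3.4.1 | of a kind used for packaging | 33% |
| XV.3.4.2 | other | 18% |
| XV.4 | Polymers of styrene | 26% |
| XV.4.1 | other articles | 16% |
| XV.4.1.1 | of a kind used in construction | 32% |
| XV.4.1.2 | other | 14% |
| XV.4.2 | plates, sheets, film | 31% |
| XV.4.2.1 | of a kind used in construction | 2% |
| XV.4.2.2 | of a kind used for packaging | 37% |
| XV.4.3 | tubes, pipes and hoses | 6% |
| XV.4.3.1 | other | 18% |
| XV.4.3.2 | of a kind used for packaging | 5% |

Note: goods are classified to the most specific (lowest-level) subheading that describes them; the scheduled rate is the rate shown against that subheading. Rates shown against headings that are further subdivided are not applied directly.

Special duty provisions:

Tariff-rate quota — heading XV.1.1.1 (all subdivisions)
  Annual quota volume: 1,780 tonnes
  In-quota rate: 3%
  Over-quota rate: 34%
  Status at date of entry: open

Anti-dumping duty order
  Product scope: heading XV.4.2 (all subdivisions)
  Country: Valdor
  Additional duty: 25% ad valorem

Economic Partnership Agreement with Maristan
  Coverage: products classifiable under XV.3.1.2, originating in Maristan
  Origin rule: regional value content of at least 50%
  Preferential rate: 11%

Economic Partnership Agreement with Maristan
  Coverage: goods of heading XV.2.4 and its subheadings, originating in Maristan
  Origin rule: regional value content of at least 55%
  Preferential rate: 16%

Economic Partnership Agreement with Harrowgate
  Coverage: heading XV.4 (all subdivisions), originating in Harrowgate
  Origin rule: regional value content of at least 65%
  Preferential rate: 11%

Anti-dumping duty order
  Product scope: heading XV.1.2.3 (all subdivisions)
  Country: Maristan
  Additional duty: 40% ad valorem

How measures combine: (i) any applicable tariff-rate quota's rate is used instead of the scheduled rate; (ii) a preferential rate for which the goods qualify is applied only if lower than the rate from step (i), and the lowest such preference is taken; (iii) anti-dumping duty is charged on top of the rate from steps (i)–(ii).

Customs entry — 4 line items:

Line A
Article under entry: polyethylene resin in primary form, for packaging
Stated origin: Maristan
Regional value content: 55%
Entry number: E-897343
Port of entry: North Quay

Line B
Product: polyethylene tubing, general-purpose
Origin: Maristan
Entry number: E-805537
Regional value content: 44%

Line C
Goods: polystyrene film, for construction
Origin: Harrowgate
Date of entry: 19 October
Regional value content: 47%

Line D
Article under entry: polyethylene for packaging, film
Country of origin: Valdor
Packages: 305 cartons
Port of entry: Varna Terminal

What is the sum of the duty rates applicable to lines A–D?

Line A: polyethylene → XV.3; resin in primary form → XV.3.1; for packaging → XV.3.1.2. Scheduled 27%. Maristan agreement on XV.3.1.2: RVC ≥ 50% → 11% available; Maristan agreement on XV.2.4: XV.3.1.2 not covered; preferential 11%. → 11%.
Line B: polyethylene → XV.3; tubing → XV.3.2; general-purpose → XV.3.2.3. Scheduled 30%. Maristan agreement on XV.3.1.2: XV.3.2.3 not covered; Maristan agreement on XV.2.4: XV.3.2.3 not covered. → 30%.
Line C: polystyrene → XV.4; film → XV.4.2; for construction → XV.4.2.1. Scheduled 2%. Harrowgate agreement on XV.4: RVC < 65%. → 2%.
Line D: polyethylene → XV.3; film → XV.3.3; for packaging → XV.3.3.3. Scheduled 19%. No special measure applies. → 19%.
Sum: 11% + 30% + 2% + 19% = 62%.

62%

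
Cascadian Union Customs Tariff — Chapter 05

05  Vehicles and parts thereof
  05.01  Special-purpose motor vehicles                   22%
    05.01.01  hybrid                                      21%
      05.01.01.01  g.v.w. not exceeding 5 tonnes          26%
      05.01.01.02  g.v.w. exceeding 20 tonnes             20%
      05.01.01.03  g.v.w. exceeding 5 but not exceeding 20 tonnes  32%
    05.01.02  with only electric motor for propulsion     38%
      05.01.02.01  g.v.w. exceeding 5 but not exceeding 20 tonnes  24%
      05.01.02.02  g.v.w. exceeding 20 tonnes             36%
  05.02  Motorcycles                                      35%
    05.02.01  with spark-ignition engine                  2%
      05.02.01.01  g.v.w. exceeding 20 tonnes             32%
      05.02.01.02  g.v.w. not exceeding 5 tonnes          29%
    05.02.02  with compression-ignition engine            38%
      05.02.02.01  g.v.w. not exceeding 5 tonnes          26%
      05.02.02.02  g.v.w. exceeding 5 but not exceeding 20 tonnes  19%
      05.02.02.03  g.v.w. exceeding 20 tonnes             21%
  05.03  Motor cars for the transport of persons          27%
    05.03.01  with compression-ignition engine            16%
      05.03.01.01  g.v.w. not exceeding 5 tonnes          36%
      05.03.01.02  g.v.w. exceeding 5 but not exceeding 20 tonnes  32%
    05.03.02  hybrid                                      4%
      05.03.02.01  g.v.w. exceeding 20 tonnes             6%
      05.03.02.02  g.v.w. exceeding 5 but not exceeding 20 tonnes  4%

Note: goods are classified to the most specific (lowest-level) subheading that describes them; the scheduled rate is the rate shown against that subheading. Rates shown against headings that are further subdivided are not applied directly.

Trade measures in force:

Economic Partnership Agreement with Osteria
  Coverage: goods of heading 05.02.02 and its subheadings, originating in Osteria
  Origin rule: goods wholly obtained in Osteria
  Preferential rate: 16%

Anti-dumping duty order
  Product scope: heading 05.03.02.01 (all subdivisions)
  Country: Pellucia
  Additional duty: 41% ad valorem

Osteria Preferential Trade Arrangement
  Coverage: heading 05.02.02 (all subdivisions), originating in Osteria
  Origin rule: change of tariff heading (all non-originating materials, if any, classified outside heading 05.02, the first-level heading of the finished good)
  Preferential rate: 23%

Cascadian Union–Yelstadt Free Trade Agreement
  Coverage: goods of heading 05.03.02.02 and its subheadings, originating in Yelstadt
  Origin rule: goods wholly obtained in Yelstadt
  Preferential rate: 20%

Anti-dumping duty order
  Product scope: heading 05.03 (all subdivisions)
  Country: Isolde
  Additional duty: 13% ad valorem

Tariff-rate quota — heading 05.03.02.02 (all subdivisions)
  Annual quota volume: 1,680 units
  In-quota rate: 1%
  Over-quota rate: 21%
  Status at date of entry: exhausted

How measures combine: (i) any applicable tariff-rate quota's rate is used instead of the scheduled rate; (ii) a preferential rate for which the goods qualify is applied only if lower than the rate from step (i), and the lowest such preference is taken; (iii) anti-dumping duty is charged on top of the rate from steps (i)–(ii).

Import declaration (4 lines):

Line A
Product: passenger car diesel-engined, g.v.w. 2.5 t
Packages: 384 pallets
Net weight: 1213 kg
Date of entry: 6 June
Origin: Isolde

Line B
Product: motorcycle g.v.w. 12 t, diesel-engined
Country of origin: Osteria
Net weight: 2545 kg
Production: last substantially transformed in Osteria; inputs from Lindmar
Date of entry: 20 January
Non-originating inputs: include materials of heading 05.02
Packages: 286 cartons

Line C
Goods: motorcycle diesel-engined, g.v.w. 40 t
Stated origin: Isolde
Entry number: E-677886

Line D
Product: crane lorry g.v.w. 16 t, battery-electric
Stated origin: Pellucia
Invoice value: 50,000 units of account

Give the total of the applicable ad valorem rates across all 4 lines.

113%

Line A: passenger car → 05.03; diesel-engined → 05.03.01; g.v.w. 2.5 t → 05.03.01.01. Scheduled 36%. anti-dumping (Isolde, 05.03): +13%; total 36% + 13% = 49%. → 49%.
Line B: motorcycle → 05.02; diesel-engined → 05.02.02; g.v.w. 12 t → 05.02.02.02. Scheduled 19%. Osteria agreement on 05.02.02: not wholly obtained; Osteria agreement on 05.02.02: CTH not met. → 19%.
Line C: motorcycle → 05.02; diesel-engined → 05.02.02; g.v.w. 40 t → 05.02.02.03. Scheduled 21%. No special measure applies. → 21%.
Line D: crane lorry → 05.01; battery-electric → 05.01.02; g.v.w. 16 t → 05.01.02.01. Scheduled 24%. No special measure applies. → 24%.
Sum: 49% + 19% + 21% + 24% = 113%.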